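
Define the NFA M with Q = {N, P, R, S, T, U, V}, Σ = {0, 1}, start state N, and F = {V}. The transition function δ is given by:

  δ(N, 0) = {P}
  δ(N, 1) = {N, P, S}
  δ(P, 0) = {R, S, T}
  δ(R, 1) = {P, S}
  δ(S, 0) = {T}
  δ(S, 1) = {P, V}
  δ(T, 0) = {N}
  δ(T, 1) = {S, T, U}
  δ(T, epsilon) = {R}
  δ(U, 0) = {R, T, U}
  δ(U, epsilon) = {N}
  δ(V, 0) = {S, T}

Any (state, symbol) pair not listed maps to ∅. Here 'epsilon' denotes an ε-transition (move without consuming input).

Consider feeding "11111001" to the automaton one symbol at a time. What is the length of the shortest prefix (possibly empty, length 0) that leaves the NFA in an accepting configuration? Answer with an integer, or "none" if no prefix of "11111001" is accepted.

2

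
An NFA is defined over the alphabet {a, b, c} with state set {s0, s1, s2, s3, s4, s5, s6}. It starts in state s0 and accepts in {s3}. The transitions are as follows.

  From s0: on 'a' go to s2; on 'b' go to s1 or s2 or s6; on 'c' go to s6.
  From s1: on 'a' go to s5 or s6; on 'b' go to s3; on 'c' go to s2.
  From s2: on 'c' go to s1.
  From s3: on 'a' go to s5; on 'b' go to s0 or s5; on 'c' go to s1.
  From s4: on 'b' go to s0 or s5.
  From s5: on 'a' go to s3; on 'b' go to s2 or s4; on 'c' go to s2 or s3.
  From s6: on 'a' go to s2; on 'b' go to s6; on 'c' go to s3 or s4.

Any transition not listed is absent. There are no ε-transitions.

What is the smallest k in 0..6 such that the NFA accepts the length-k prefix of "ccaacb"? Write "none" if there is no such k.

2

Start in {s0}.
Read 'c': s0→{s6}; now {s6}.
Read 'c': s6→{s3, s4}; now {s3, s4}.
None of the earlier sets intersect F, but {s3, s4} does.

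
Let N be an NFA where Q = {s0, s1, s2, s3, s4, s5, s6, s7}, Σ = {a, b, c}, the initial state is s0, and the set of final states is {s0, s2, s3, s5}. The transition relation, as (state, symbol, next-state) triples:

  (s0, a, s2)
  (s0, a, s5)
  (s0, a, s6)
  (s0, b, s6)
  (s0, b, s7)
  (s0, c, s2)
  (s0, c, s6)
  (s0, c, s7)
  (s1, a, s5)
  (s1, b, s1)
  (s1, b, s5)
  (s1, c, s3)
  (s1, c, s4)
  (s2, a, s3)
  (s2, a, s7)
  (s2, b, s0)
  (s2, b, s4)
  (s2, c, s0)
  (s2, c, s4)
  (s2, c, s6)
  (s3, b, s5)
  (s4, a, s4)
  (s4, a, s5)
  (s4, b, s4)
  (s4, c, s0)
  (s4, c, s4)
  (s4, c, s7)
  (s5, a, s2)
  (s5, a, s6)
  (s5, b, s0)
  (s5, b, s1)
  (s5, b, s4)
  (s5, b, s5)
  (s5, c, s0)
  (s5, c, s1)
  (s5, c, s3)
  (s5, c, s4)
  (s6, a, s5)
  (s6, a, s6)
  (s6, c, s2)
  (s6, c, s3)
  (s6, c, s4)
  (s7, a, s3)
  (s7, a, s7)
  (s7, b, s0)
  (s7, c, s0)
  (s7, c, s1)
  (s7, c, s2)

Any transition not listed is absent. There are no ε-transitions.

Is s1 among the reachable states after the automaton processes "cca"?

No

Start in {s0}.
Read 'c': s0→{s2, s6, s7}; now {s2, s6, s7}.
Read 'c': s2→{s0, s4, s6}, s6→{s2, s3, s4}, s7→{s0, s1, s2}; now {s0, s1, s2, s3, s4, s6}.
Read 'a': s0→{s2, s5, s6}, s1→{s5}, s2→{s3, s7}, s3→∅, s4→{s4, s5}, s6→{s5, s6}; now {s2, s3, s4, s5, s6, s7}.
State s1 is not in {s2, s3, s4, s5, s6, s7}.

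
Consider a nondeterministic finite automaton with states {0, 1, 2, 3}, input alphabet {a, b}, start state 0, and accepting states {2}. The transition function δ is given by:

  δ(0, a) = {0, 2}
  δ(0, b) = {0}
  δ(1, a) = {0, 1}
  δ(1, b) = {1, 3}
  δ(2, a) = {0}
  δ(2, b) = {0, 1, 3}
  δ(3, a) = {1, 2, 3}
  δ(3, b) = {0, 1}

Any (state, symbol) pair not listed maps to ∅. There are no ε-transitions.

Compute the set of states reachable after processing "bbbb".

{0}

Start in {0}.
Read 'b': {0} → {0}.
Read 'b': {0} → {0}.
Read 'b': {0} → {0}.
Read 'b': {0} → {0}.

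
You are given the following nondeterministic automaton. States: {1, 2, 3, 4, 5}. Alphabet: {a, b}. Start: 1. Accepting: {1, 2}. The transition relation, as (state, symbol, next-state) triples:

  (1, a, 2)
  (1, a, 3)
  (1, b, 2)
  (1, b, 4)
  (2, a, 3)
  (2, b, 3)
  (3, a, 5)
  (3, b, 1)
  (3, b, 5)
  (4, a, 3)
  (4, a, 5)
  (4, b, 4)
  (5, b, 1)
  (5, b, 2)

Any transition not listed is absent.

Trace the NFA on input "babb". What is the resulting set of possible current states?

Start in {1}.
Read 'b': 1→{2, 4}; now {2, 4}.
Read 'a': 2→{3}, 4→{3, 5}; now {3, 5}.
Read 'b': 3→{1, 5}, 5→{1, 2}; now {1, 2, 5}.
Read 'b': 1→{2, 4}, 2→{3}, 5→{1, 2}; now {1, 2, 3, 4}.

{1, 2, 3, 4}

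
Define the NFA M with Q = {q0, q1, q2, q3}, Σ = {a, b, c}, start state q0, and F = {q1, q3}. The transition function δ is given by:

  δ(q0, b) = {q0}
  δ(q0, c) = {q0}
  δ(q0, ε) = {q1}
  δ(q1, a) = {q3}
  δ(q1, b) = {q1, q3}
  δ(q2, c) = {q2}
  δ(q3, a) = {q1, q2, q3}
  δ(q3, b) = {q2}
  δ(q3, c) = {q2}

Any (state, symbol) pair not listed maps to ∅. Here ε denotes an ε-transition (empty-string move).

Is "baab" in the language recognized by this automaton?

Start: ε-closure({q0}) = {q0, q1}.
Read 'b': {q0, q1} → {q0, q1, q3}.
Read 'a': {q0, q1, q3} → {q1, q2, q3}.
Read 'a': {q1, q2, q3} → {q1, q2, q3}.
Read 'b': {q1, q2, q3} → {q1, q2, q3}.
The final set {q1, q2, q3} contains the accepting states q1, q3.

Yes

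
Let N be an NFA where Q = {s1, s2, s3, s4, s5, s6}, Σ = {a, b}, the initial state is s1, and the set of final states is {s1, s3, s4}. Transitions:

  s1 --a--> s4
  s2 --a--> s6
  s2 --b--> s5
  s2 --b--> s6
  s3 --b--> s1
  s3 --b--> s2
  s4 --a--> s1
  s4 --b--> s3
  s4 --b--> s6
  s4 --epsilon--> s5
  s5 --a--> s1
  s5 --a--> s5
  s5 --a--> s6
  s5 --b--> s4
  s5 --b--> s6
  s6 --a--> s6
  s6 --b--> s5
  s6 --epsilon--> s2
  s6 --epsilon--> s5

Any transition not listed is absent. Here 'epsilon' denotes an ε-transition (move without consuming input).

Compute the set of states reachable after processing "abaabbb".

{s1, s2, s3, s4, s5, s6}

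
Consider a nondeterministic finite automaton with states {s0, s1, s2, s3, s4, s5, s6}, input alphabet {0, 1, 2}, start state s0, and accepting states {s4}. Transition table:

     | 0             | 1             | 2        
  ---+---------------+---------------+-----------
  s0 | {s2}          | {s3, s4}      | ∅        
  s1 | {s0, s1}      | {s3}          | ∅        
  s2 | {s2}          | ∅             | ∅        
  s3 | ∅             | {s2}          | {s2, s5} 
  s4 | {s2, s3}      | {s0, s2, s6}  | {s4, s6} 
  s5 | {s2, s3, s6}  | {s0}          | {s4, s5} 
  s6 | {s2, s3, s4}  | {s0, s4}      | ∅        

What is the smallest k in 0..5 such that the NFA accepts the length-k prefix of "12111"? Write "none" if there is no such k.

Start in {s0}.
Read '1': {s0} → {s3, s4}.
None of the earlier sets intersect F, but {s3, s4} does.

1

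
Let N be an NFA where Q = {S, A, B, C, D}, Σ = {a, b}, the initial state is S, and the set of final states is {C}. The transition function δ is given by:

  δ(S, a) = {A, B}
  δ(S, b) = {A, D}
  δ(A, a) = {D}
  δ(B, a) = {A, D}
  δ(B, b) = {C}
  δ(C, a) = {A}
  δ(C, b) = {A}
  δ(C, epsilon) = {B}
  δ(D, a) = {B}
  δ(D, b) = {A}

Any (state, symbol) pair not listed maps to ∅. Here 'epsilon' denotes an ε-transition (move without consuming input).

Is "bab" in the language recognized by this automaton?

Yes

Start in {S}.
Read 'b': {S} → {A, D}.
Read 'a': {A, D} → {B, D}.
Read 'b': {B, D} → {A, B, C}.
The final set {A, B, C} contains the accepting state C.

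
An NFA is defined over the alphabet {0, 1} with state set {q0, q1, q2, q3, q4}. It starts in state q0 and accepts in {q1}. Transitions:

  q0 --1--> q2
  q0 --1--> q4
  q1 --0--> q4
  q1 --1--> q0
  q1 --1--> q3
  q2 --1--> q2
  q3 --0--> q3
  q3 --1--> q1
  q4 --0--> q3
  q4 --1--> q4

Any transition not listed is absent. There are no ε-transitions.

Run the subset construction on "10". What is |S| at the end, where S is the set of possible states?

1

Start in {q0}.
Read '1': q0→{q2, q4}; now {q2, q4}.
Read '0': q2→∅, q4→{q3}; now {q3}.
That set has 1 state.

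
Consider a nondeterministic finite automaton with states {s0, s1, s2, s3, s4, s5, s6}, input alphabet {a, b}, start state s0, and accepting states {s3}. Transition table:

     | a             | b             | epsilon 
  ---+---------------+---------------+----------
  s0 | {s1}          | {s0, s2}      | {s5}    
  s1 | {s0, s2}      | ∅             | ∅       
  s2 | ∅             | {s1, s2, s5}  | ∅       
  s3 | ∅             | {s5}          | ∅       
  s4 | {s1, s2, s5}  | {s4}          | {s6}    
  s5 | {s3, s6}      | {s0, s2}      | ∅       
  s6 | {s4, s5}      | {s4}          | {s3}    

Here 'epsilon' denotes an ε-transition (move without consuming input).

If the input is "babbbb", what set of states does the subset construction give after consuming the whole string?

{s0, s1, s2, s3, s4, s5, s6}

Start: ε-closure({s0}) = {s0, s5}.
Read 'b': s0→{s0, s2}, s5→{s0, s2}; union {s0, s2}; ε-closure = {s0, s2, s5}.
Read 'a': s0→{s1}, s2→∅, s5→{s3, s6}; now {s1, s3, s6}.
Read 'b': s1→∅, s3→{s5}, s6→{s4}; union {s4, s5}; ε-closure = {s3, s4, s5, s6}.
Read 'b': s3→{s5}, s4→{s4}, s5→{s0, s2}, s6→{s4}; union {s0, s2, s4, s5}; ε-closure = {s0, s2, s3, s4, s5, s6}.
Read 'b': s0→{s0, s2}, s2→{s1, s2, s5}, s3→{s5}, s4→{s4}, s5→{s0, s2}, s6→{s4}; union {s0, s1, s2, s4, s5}; ε-closure = {s0, s1, s2, s3, s4, s5, s6}.
Read 'b': s0→{s0, s2}, s1→∅, s2→{s1, s2, s5}, s3→{s5}, s4→{s4}, s5→{s0, s2}, s6→{s4}; union {s0, s1, s2, s4, s5}; ε-closure = {s0, s1, s2, s3, s4, s5, s6}.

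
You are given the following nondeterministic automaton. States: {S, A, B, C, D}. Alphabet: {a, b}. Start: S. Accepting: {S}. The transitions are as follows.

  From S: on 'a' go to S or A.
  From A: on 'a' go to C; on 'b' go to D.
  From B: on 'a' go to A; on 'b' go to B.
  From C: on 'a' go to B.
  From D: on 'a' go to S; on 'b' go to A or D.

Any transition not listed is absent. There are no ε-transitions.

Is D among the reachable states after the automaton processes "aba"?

Start in {S}.
Read 'a': {S} → {S, A}.
Read 'b': {S, A} → {D}.
Read 'a': {D} → {S}.
State D is not in {S}.

No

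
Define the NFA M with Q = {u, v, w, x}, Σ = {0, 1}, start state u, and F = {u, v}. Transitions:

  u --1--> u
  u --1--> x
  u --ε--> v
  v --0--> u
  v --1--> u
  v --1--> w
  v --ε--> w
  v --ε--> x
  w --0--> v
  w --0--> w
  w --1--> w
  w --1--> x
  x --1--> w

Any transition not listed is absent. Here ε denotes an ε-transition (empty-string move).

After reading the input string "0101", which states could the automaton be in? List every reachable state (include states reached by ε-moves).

Start: ε-closure({u}) = {u, v, w, x}.
Read '0': u→∅, v→{u}, w→{v, w}, x→∅; union {u, v, w}; ε-closure = {u, v, w, x}.
Read '1': u→{u, x}, v→{u, w}, w→{w, x}, x→{w}; union {u, w, x}; ε-closure = {u, v, w, x}.
Read '0': u→∅, v→{u}, w→{v, w}, x→∅; union {u, v, w}; ε-closure = {u, v, w, x}.
Read '1': u→{u, x}, v→{u, w}, w→{w, x}, x→{w}; union {u, w, x}; ε-closure = {u, v, w, x}.

{u, v, w, x}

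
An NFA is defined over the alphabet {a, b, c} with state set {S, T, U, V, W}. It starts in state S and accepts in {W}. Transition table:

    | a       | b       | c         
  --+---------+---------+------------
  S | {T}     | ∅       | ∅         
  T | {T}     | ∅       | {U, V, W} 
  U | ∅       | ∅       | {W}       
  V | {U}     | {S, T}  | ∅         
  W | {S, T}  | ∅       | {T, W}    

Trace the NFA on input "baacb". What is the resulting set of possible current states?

∅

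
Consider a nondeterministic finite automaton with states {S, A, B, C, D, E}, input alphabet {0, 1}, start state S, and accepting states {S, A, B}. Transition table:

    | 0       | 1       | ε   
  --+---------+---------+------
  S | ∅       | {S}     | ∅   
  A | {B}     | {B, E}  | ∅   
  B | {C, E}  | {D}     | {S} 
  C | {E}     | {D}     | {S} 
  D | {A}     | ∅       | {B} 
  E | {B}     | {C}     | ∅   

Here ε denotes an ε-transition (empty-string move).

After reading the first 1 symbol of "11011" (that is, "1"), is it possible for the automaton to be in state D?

No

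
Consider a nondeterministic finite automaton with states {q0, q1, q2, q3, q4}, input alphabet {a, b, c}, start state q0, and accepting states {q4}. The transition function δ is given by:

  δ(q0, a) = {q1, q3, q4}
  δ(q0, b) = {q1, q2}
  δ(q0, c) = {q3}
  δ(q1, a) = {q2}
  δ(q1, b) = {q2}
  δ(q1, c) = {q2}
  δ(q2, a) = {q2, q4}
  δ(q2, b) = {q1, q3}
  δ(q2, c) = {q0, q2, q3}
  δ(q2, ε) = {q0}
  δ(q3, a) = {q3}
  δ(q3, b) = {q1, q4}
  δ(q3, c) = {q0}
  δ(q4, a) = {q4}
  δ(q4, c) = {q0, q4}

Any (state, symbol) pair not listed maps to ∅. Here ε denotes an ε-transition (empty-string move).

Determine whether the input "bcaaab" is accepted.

Yes

Start in {q0}.
Read 'b': q0→{q1, q2}; union {q1, q2}; ε-closure = {q0, q1, q2}.
Read 'c': q0→{q3}, q1→{q2}, q2→{q0, q2, q3}; now {q0, q2, q3}.
Read 'a': q0→{q1, q3, q4}, q2→{q2, q4}, q3→{q3}; union {q1, q2, q3, q4}; ε-closure = {q0, q1, q2, q3, q4}.
Read 'a': q0→{q1, q3, q4}, q1→{q2}, q2→{q2, q4}, q3→{q3}, q4→{q4}; union {q1, q2, q3, q4}; ε-closure = {q0, q1, q2, q3, q4}.
Read 'a': q0→{q1, q3, q4}, q1→{q2}, q2→{q2, q4}, q3→{q3}, q4→{q4}; union {q1, q2, q3, q4}; ε-closure = {q0, q1, q2, q3, q4}.
Read 'b': q0→{q1, q2}, q1→{q2}, q2→{q1, q3}, q3→{q1, q4}, q4→∅; union {q1, q2, q3, q4}; ε-closure = {q0, q1, q2, q3, q4}.
The final set {q0, q1, q2, q3, q4} contains the accepting state q4.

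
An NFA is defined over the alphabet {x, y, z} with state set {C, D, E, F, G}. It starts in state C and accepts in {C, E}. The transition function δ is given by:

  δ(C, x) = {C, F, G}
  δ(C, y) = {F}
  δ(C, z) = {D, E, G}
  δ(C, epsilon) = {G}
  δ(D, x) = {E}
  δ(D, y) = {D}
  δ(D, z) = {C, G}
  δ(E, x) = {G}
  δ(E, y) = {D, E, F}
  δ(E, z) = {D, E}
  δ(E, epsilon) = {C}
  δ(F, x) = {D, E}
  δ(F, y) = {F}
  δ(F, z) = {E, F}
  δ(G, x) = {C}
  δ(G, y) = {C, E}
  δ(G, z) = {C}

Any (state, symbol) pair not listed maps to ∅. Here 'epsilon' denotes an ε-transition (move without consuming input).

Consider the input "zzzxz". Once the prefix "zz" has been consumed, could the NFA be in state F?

Start: ε-closure({C}) = {C, G}.
Read 'z': {C, G} → {C, D, E, G}.
Read 'z': {C, D, E, G} → {C, D, E, G}.
State F is not in {C, D, E, G}.

No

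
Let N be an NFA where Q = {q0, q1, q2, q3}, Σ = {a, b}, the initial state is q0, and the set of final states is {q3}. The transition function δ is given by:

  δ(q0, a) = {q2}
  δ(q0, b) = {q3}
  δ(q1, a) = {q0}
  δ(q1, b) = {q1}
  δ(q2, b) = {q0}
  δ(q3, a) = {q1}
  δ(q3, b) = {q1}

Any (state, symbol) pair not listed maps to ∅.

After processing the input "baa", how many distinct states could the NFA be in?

Start in {q0}.
Read 'b': q0→{q3}; now {q3}.
Read 'a': q3→{q1}; now {q1}.
Read 'a': q1→{q0}; now {q0}.
That set has 1 state.

1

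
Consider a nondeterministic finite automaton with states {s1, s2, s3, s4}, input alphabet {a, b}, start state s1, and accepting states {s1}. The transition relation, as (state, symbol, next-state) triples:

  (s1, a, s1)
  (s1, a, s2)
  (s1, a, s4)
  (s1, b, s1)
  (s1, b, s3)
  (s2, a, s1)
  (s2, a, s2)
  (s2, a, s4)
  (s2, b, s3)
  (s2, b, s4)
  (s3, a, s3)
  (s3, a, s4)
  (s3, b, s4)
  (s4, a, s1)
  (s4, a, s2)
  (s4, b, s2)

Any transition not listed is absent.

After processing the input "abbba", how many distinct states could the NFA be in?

Start in {s1}.
Read 'a': s1→{s1, s2, s4}; now {s1, s2, s4}.
Read 'b': s1→{s1, s3}, s2→{s3, s4}, s4→{s2}; now {s1, s2, s3, s4}.
Read 'b': s1→{s1, s3}, s2→{s3, s4}, s3→{s4}, s4→{s2}; now {s1, s2, s3, s4}.
Read 'b': s1→{s1, s3}, s2→{s3, s4}, s3→{s4}, s4→{s2}; now {s1, s2, s3, s4}.
Read 'a': s1→{s1, s2, s4}, s2→{s1, s2, s4}, s3→{s3, s4}, s4→{s1, s2}; now {s1, s2, s3, s4}.
That set has 4 states.

4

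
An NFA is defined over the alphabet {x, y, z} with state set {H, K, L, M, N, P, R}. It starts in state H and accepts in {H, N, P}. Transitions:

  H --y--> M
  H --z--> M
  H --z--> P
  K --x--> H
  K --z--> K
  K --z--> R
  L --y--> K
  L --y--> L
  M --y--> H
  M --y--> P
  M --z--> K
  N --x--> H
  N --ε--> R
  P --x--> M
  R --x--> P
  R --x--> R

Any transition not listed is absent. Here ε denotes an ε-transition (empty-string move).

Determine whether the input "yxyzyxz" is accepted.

No

Start in {H}.
Read 'y': H→{M}; now {M}.
Read 'x': M→∅; now ∅.
The set is empty and remains empty for the remaining 5 symbols.
The final set ∅ contains no accepting state.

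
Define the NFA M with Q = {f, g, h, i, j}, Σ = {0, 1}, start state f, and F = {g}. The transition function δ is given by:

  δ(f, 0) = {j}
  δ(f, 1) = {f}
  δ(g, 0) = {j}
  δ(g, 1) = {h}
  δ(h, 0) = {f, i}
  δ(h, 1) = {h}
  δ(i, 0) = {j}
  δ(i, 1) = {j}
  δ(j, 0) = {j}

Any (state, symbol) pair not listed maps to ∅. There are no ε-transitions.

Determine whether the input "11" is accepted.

Start in {f}.
Read '1': {f} → {f}.
Read '1': {f} → {f}.
The final set {f} contains no accepting state.

No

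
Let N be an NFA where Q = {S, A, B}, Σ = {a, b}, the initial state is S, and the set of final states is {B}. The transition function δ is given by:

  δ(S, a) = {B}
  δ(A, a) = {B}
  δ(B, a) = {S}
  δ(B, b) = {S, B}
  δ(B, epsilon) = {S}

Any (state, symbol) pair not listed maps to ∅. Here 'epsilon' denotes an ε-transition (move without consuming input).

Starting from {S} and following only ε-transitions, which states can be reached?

Begin with {S}.
No ε-moves leave this set, so the closure equals the set itself.

{S}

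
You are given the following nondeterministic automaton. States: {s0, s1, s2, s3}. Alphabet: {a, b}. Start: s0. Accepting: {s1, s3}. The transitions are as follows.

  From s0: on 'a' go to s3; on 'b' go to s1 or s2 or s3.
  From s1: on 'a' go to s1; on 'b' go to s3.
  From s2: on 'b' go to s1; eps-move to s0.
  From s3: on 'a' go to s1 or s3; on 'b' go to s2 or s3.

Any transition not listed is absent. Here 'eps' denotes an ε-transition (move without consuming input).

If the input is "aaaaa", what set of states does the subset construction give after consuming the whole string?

Start in {s0}.
Read 'a': {s0} → {s3}.
Read 'a': {s3} → {s1, s3}.
Read 'a': {s1, s3} → {s1, s3}.
Read 'a': {s1, s3} → {s1, s3}.
Read 'a': {s1, s3} → {s1, s3}.

{s1, s3}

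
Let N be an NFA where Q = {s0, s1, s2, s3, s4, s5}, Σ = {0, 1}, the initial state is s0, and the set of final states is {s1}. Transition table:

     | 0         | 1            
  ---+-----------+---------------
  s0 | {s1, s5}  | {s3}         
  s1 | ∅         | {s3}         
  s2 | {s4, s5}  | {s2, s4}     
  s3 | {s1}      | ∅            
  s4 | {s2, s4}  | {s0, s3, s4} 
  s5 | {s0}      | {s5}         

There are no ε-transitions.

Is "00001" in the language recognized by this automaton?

Start in {s0}.
Read '0': s0→{s1, s5}; now {s1, s5}.
Read '0': s1→∅, s5→{s0}; now {s0}.
Read '0': s0→{s1, s5}; now {s1, s5}.
Read '0': s1→∅, s5→{s0}; now {s0}.
Read '1': s0→{s3}; now {s3}.
The final set {s3} contains no accepting state.

No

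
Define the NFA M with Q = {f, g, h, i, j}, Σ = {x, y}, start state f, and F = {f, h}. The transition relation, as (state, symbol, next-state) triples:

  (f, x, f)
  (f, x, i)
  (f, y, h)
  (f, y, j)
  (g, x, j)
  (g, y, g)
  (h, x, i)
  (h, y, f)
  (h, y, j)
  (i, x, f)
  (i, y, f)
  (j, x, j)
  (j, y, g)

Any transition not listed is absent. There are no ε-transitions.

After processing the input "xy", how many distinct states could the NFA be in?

Start in {f}.
Read 'x': f→{f, i}; now {f, i}.
Read 'y': f→{h, j}, i→{f}; now {f, h, j}.
That set has 3 states.

3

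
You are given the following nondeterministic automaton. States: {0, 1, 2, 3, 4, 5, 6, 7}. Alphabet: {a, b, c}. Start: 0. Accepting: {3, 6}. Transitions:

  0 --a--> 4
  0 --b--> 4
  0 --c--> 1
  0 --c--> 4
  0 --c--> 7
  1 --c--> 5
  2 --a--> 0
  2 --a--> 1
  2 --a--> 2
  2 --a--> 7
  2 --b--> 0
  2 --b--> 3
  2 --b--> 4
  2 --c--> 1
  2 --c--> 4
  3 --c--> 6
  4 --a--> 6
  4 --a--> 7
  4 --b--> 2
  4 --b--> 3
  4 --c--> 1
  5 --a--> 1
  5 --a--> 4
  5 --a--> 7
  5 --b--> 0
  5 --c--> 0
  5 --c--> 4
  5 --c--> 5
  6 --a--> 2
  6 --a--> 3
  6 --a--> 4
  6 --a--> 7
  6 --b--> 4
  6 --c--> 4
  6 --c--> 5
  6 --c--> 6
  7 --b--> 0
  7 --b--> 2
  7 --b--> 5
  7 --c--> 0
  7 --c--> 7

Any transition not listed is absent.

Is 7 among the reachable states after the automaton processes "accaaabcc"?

Start in {0}.
Read 'a': {0} → {4}.
Read 'c': {4} → {1}.
Read 'c': {1} → {5}.
Read 'a': {5} → {1, 4, 7}.
Read 'a': {1, 4, 7} → {6, 7}.
Read 'a': {6, 7} → {2, 3, 4, 7}.
Read 'b': {2, 3, 4, 7} → {0, 2, 3, 4, 5}.
Read 'c': {0, 2, 3, 4, 5} → {0, 1, 4, 5, 6, 7}.
Read 'c': {0, 1, 4, 5, 6, 7} → {0, 1, 4, 5, 6, 7}.
State 7 is in {0, 1, 4, 5, 6, 7}.

Yes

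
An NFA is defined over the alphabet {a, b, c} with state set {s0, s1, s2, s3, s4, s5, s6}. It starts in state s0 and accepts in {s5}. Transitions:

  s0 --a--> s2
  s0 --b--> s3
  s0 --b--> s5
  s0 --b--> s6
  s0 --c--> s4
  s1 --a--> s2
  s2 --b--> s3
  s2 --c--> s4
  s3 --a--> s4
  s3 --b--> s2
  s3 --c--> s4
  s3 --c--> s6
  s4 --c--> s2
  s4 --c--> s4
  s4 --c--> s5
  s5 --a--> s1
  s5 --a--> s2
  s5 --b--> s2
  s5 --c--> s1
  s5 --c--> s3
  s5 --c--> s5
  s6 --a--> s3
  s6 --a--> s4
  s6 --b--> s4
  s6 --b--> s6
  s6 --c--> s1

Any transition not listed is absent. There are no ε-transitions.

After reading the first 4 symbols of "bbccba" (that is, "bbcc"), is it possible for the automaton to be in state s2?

Yes

Start in {s0}.
Read 'b': {s0} → {s3, s5, s6}.
Read 'b': {s3, s5, s6} → {s2, s4, s6}.
Read 'c': {s2, s4, s6} → {s1, s2, s4, s5}.
Read 'c': {s1, s2, s4, s5} → {s1, s2, s3, s4, s5}.
State s2 is in {s1, s2, s3, s4, s5}.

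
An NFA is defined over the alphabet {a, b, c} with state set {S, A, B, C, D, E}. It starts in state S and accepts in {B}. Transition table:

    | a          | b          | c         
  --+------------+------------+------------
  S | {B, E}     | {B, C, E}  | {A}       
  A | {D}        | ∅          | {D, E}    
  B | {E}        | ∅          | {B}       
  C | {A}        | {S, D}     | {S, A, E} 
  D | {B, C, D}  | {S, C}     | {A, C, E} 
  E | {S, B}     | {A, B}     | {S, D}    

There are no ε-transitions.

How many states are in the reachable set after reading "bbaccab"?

Start in {S}.
Read 'b': S→{B, C, E}; now {B, C, E}.
Read 'b': B→∅, C→{S, D}, E→{A, B}; now {S, A, B, D}.
Read 'a': S→{B, E}, A→{D}, B→{E}, D→{B, C, D}; now {B, C, D, E}.
Read 'c': B→{B}, C→{S, A, E}, D→{A, C, E}, E→{S, D}; now {S, A, B, C, D, E}.
Read 'c': S→{A}, A→{D, E}, B→{B}, C→{S, A, E}, D→{A, C, E}, E→{S, D}; now {S, A, B, C, D, E}.
Read 'a': S→{B, E}, A→{D}, B→{E}, C→{A}, D→{B, C, D}, E→{S, B}; now {S, A, B, C, D, E}.
Read 'b': S→{B, C, E}, A→∅, B→∅, C→{S, D}, D→{S, C}, E→{A, B}; now {S, A, B, C, D, E}.
That set has 6 states.

6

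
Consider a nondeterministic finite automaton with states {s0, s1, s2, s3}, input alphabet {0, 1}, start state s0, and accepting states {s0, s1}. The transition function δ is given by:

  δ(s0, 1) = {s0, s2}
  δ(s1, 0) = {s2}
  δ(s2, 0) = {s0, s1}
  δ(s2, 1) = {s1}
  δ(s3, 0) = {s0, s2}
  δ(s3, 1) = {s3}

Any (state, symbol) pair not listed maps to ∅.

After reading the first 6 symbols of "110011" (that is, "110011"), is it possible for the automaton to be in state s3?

No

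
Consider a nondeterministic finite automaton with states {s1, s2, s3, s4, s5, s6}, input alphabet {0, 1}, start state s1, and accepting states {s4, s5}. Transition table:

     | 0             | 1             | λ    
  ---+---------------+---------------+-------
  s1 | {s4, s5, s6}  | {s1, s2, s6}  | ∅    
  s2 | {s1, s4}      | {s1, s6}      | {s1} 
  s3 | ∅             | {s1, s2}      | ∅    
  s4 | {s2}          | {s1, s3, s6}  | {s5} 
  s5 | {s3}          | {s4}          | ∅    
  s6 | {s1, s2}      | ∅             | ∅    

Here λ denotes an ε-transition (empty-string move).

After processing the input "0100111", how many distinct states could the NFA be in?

6

Start in {s1}.
Read '0': s1→{s4, s5, s6}; now {s4, s5, s6}.
Read '1': s4→{s1, s3, s6}, s5→{s4}, s6→∅; union {s1, s3, s4, s6}; ε-closure = {s1, s3, s4, s5, s6}.
Read '0': s1→{s4, s5, s6}, s3→∅, s4→{s2}, s5→{s3}, s6→{s1, s2}; now {s1, s2, s3, s4, s5, s6}.
Read '0': s1→{s4, s5, s6}, s2→{s1, s4}, s3→∅, s4→{s2}, s5→{s3}, s6→{s1, s2}; now {s1, s2, s3, s4, s5, s6}.
Read '1': s1→{s1, s2, s6}, s2→{s1, s6}, s3→{s1, s2}, s4→{s1, s3, s6}, s5→{s4}, s6→∅; union {s1, s2, s3, s4, s6}; ε-closure = {s1, s2, s3, s4, s5, s6}.
Read '1': s1→{s1, s2, s6}, s2→{s1, s6}, s3→{s1, s2}, s4→{s1, s3, s6}, s5→{s4}, s6→∅; union {s1, s2, s3, s4, s6}; ε-closure = {s1, s2, s3, s4, s5, s6}.
Read '1': s1→{s1, s2, s6}, s2→{s1, s6}, s3→{s1, s2}, s4→{s1, s3, s6}, s5→{s4}, s6→∅; union {s1, s2, s3, s4, s6}; ε-closure = {s1, s2, s3, s4, s5, s6}.
That set has 6 states.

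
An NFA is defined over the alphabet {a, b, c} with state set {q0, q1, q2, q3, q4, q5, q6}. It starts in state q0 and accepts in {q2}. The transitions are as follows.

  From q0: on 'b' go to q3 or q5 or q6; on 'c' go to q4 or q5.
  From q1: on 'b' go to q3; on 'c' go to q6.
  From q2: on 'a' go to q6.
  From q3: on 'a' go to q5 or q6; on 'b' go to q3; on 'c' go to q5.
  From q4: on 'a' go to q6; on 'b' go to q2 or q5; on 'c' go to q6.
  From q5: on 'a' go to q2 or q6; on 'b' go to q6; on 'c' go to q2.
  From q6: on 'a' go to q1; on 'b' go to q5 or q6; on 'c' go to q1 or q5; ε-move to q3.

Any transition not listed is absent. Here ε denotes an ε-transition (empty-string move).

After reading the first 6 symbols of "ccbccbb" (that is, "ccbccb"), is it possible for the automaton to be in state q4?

No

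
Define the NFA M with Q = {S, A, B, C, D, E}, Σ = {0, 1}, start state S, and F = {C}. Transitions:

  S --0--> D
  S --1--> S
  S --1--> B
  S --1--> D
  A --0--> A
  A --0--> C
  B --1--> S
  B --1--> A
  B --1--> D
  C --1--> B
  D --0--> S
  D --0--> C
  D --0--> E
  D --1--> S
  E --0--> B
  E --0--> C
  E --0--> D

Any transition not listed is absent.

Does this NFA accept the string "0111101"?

No

Start in {S}.
Read '0': {S} → {D}.
Read '1': {D} → {S}.
Read '1': {S} → {S, B, D}.
Read '1': {S, B, D} → {S, A, B, D}.
Read '1': {S, A, B, D} → {S, A, B, D}.
Read '0': {S, A, B, D} → {S, A, C, D, E}.
Read '1': {S, A, C, D, E} → {S, B, D}.
The final set {S, B, D} contains no accepting state.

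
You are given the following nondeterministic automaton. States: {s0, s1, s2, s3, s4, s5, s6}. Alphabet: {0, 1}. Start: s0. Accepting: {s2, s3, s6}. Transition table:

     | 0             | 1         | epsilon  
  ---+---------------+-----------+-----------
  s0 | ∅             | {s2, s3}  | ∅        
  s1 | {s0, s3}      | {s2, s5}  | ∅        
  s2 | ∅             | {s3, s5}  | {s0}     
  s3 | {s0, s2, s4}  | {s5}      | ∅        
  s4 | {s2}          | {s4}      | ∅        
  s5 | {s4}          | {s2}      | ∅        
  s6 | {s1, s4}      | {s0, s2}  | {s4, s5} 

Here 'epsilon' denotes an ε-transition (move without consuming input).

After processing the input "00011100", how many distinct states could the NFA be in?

0

Start in {s0}.
Read '0': s0→∅; now ∅.
The set is empty and remains empty for the remaining 7 symbols.
That set has 0 states.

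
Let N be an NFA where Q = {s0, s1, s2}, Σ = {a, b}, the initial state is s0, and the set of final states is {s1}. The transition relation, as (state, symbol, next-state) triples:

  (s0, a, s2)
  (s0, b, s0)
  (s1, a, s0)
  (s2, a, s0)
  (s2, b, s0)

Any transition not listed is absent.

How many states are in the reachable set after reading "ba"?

Start in {s0}.
Read 'b': {s0} → {s0}.
Read 'a': {s0} → {s2}.
That set has 1 state.

1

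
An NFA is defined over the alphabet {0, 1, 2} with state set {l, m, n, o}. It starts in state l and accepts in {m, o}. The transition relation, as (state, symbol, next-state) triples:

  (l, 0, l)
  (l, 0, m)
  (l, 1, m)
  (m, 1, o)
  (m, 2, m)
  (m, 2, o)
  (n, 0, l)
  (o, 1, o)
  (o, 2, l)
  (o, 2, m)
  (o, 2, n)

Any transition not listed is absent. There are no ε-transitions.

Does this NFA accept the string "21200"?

Start in {l}.
Read '2': l→∅; now ∅.
The set is empty and remains empty for the remaining 4 symbols.
The final set ∅ contains no accepting state.

No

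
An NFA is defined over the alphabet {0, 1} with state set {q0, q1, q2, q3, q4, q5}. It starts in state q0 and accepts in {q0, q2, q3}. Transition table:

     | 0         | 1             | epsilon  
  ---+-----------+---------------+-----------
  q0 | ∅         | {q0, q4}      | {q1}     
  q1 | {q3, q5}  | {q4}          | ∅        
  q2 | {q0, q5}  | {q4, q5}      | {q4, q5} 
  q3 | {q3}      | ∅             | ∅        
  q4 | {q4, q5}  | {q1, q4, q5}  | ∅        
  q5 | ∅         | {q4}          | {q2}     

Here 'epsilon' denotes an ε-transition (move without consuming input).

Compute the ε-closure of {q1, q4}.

Begin with {q1, q4}.
No ε-moves leave this set, so the closure equals the set itself.

{q1, q4}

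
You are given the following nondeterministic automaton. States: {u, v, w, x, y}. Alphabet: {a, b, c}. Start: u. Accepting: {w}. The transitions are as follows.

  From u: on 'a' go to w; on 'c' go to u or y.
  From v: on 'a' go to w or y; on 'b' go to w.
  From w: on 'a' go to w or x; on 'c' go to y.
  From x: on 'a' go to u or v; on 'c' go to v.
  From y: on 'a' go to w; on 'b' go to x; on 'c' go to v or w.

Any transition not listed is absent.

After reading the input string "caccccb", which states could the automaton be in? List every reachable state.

Start in {u}.
Read 'c': {u} → {u, y}.
Read 'a': {u, y} → {w}.
Read 'c': {w} → {y}.
Read 'c': {y} → {v, w}.
Read 'c': {v, w} → {y}.
Read 'c': {y} → {v, w}.
Read 'b': {v, w} → {w}.

{w}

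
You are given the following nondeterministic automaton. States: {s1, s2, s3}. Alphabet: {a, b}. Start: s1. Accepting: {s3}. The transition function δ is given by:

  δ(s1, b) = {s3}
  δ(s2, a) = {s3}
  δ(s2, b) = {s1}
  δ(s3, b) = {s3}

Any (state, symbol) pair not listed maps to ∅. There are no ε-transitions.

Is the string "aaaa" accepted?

Start in {s1}.
Read 'a': s1→∅; now ∅.
The set is empty and remains empty for the remaining 3 symbols.
The final set ∅ contains no accepting state.

No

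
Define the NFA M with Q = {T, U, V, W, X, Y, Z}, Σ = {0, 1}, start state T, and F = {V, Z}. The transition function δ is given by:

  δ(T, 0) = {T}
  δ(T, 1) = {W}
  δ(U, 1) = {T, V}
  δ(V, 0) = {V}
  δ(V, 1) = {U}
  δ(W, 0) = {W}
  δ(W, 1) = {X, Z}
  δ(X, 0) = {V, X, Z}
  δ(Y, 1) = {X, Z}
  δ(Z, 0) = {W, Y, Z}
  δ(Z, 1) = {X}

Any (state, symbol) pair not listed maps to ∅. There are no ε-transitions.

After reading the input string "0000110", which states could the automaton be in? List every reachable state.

{V, W, X, Y, Z}

Start in {T}.
Read '0': {T} → {T}.
Read '0': {T} → {T}.
Read '0': {T} → {T}.
Read '0': {T} → {T}.
Read '1': {T} → {W}.
Read '1': {W} → {X, Z}.
Read '0': {X, Z} → {V, W, X, Y, Z}.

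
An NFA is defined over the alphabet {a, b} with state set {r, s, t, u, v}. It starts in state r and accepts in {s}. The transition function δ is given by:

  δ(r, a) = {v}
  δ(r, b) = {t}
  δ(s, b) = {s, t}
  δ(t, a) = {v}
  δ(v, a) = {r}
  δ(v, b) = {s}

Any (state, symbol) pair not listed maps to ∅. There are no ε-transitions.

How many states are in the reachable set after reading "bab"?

1

Start in {r}.
Read 'b': {r} → {t}.
Read 'a': {t} → {v}.
Read 'b': {v} → {s}.
That set has 1 state.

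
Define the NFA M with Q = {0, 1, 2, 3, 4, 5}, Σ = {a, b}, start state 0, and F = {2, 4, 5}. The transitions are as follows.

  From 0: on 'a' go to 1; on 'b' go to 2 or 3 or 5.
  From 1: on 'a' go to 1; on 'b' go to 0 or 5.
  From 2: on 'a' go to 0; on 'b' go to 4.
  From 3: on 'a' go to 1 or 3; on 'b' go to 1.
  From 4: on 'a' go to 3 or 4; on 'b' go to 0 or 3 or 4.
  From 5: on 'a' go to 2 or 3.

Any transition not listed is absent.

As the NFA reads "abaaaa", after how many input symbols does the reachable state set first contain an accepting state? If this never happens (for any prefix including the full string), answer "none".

2

Start in {0}.
Read 'a': {0} → {1}.
Read 'b': {1} → {0, 5}.
None of the earlier sets intersect F, but {0, 5} does.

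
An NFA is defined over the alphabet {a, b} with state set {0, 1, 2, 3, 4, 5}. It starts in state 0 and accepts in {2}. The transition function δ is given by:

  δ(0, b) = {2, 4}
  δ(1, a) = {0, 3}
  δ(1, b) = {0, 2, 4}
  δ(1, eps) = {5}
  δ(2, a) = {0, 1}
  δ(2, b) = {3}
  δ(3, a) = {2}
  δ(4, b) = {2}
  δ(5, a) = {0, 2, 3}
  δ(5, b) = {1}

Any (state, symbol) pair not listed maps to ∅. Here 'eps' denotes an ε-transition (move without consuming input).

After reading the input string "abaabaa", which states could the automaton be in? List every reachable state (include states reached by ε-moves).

∅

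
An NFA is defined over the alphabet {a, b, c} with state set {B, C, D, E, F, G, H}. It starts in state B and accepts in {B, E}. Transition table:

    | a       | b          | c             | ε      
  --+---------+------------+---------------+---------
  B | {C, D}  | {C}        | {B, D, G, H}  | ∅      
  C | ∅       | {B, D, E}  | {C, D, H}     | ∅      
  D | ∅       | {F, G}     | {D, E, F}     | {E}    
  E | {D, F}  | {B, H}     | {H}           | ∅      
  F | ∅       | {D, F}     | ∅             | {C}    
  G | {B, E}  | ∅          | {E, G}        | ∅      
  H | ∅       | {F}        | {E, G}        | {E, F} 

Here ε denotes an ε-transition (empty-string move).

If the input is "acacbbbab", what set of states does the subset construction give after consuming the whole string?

{B, C, D, E, F, G, H}

Start in {B}.
Read 'a': {B} → {C, D, E}.
Read 'c': {C, D, E} → {C, D, E, F, H}.
Read 'a': {C, D, E, F, H} → {C, D, E, F}.
Read 'c': {C, D, E, F} → {C, D, E, F, H}.
Read 'b': {C, D, E, F, H} → {B, C, D, E, F, G, H}.
Read 'b': {B, C, D, E, F, G, H} → {B, C, D, E, F, G, H}.
Read 'b': {B, C, D, E, F, G, H} → {B, C, D, E, F, G, H}.
Read 'a': {B, C, D, E, F, G, H} → {B, C, D, E, F}.
Read 'b': {B, C, D, E, F} → {B, C, D, E, F, G, H}.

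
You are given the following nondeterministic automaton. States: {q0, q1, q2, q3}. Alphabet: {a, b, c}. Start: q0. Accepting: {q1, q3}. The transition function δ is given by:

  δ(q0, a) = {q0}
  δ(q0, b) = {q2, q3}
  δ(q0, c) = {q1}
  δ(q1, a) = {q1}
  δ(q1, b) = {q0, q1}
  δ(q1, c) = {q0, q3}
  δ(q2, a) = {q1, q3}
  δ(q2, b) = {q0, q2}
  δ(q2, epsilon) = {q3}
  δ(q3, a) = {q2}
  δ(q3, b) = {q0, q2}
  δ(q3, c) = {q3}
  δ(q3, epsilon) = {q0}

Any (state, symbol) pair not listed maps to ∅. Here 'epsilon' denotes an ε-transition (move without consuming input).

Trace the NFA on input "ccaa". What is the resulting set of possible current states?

{q0, q1, q2, q3}

Start in {q0}.
Read 'c': {q0} → {q1}.
Read 'c': {q1} → {q0, q3}.
Read 'a': {q0, q3} → {q0, q2, q3}.
Read 'a': {q0, q2, q3} → {q0, q1, q2, q3}.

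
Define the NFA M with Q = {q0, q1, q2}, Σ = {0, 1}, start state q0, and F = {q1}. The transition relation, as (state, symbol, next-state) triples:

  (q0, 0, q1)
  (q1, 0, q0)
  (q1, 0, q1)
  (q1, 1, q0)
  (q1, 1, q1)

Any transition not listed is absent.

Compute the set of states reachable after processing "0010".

Start in {q0}.
Read '0': q0→{q1}; now {q1}.
Read '0': q1→{q0, q1}; now {q0, q1}.
Read '1': q0→∅, q1→{q0, q1}; now {q0, q1}.
Read '0': q0→{q1}, q1→{q0, q1}; now {q0, q1}.

{q0, q1}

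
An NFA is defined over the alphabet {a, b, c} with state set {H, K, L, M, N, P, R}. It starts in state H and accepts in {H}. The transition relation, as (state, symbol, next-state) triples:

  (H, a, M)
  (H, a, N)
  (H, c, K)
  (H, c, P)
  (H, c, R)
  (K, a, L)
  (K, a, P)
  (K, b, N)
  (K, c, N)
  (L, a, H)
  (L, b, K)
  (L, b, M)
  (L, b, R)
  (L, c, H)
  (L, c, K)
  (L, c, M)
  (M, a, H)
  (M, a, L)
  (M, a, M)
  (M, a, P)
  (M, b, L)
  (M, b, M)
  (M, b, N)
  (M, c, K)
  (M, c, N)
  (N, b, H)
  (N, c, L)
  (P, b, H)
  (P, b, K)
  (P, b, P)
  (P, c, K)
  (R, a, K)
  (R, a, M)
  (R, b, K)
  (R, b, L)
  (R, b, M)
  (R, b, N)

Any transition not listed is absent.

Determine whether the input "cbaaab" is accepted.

Start in {H}.
Read 'c': {H} → {K, P, R}.
Read 'b': {K, P, R} → {H, K, L, M, N, P}.
Read 'a': {H, K, L, M, N, P} → {H, L, M, N, P}.
Read 'a': {H, L, M, N, P} → {H, L, M, N, P}.
Read 'a': {H, L, M, N, P} → {H, L, M, N, P}.
Read 'b': {H, L, M, N, P} → {H, K, L, M, N, P, R}.
The final set {H, K, L, M, N, P, R} contains the accepting state H.

Yes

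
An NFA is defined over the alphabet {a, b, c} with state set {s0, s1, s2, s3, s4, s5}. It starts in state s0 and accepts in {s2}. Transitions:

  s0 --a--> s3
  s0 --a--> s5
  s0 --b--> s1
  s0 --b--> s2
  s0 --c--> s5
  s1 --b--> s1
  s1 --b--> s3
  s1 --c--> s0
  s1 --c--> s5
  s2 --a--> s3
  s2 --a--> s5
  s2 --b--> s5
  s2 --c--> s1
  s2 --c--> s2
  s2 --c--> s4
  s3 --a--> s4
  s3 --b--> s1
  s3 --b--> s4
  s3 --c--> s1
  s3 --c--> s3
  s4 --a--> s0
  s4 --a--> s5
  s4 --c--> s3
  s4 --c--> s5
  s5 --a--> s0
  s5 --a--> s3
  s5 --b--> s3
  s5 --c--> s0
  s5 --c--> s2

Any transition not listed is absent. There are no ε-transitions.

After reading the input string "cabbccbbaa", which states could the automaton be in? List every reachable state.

Start in {s0}.
Read 'c': {s0} → {s5}.
Read 'a': {s5} → {s0, s3}.
Read 'b': {s0, s3} → {s1, s2, s4}.
Read 'b': {s1, s2, s4} → {s1, s3, s5}.
Read 'c': {s1, s3, s5} → {s0, s1, s2, s3, s5}.
Read 'c': {s0, s1, s2, s3, s5} → {s0, s1, s2, s3, s4, s5}.
Read 'b': {s0, s1, s2, s3, s4, s5} → {s1, s2, s3, s4, s5}.
Read 'b': {s1, s2, s3, s4, s5} → {s1, s3, s4, s5}.
Read 'a': {s1, s3, s4, s5} → {s0, s3, s4, s5}.
Read 'a': {s0, s3, s4, s5} → {s0, s3, s4, s5}.

{s0, s3, s4, s5}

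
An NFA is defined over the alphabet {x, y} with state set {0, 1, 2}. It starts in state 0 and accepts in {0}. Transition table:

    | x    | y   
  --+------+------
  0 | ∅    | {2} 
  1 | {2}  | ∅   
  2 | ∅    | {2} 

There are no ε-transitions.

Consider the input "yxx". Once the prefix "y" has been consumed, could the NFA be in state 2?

Yes

Start in {0}.
Read 'y': 0→{2}; now {2}.
State 2 is in {2}.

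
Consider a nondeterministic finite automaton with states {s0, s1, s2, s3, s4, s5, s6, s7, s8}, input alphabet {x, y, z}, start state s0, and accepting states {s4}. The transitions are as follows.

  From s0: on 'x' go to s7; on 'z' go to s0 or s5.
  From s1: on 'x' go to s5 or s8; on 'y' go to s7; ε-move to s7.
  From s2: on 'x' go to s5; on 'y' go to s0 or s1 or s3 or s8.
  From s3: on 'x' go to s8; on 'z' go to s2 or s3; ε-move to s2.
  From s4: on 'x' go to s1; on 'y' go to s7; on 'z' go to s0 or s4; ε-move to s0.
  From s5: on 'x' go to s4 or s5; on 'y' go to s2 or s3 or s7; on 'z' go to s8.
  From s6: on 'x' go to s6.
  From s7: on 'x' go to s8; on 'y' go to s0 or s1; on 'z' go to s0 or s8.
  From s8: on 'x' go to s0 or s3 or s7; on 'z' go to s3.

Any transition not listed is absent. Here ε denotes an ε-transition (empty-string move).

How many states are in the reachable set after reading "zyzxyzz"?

Start in {s0}.
Read 'z': {s0} → {s0, s5}.
Read 'y': {s0, s5} → {s2, s3, s7}.
Read 'z': {s2, s3, s7} → {s0, s2, s3, s8}.
Read 'x': {s0, s2, s3, s8} → {s0, s2, s3, s5, s7, s8}.
Read 'y': {s0, s2, s3, s5, s7, s8} → {s0, s1, s2, s3, s7, s8}.
Read 'z': {s0, s1, s2, s3, s7, s8} → {s0, s2, s3, s5, s8}.
Read 'z': {s0, s2, s3, s5, s8} → {s0, s2, s3, s5, s8}.
That set has 5 states.

5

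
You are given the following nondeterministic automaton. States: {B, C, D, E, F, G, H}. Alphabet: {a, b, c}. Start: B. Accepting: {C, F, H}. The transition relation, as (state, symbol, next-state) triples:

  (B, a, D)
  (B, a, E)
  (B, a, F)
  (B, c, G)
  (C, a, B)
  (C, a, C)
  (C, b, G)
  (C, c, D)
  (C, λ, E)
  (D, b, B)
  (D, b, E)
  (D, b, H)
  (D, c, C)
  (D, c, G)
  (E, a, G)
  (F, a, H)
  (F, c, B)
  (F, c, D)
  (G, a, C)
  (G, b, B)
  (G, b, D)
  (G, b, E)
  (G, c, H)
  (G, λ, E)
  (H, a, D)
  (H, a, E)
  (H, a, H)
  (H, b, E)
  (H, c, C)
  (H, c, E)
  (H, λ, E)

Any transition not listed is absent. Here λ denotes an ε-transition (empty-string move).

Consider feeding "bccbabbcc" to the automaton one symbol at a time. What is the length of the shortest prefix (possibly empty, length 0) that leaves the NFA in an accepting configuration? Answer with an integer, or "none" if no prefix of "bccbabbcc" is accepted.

Start in {B}.
Read 'b': B→∅; now ∅.
The set is empty and remains empty for the remaining 8 symbols.
No reachable set along the way intersects F.

none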